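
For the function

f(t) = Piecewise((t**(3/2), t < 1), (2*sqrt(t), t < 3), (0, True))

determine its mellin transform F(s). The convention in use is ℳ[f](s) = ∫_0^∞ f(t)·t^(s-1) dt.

split f at 1: ℳ[f](s) collects 2 kernel integrals
segment 0 to 1 holds t**(3/2); add its integral
for t in [1, 3): the term is ∫ 2*sqrt(t)·t^(s-1)

(4*sqrt(3)*3**s*(2*s + 3) - 4*s - 10)/((2*s + 1)*(2*s + 3))
  Re(s) > -3/2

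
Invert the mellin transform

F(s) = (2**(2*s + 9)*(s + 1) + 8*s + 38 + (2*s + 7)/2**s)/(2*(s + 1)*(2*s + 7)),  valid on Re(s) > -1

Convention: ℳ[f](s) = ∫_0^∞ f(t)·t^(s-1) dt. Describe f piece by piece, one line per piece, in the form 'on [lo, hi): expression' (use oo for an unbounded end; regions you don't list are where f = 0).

along the cuts 1/2, 1, ℳ[f](s) splits into 3 integrals
segment [0, 1/2) carries 4*t; integrate it
∫ 3*t·t^(s-1) over [1/2, 1)
∫ t**(7/2)·t^(s-1) over [1, 4)

on [0, 1/2): 4*t
on [1/2, 1): 3*t
on [1, 4): t**(7/2)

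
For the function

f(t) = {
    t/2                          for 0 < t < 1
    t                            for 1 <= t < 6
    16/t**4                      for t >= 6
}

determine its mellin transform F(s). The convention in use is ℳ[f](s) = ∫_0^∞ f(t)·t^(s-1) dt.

(970*6**s*s - 3890*6**s - 81*s + 324)/(162*(s**2 - 3*s - 4))
  -1 < Re(s) < 4

peel off the common scale on t: t on [0, 1/2); 2*t on [1/2, 3); t**(-4) on [3, ∞)
the 3 pieces separated at 1, 6 each add one integral
for t in [0, 1): the term is ∫ t/2·t^(s-1)
∫ t·t^(s-1) over [1, 6)
piece [6, ∞): integrate 16/t**4 against the kernel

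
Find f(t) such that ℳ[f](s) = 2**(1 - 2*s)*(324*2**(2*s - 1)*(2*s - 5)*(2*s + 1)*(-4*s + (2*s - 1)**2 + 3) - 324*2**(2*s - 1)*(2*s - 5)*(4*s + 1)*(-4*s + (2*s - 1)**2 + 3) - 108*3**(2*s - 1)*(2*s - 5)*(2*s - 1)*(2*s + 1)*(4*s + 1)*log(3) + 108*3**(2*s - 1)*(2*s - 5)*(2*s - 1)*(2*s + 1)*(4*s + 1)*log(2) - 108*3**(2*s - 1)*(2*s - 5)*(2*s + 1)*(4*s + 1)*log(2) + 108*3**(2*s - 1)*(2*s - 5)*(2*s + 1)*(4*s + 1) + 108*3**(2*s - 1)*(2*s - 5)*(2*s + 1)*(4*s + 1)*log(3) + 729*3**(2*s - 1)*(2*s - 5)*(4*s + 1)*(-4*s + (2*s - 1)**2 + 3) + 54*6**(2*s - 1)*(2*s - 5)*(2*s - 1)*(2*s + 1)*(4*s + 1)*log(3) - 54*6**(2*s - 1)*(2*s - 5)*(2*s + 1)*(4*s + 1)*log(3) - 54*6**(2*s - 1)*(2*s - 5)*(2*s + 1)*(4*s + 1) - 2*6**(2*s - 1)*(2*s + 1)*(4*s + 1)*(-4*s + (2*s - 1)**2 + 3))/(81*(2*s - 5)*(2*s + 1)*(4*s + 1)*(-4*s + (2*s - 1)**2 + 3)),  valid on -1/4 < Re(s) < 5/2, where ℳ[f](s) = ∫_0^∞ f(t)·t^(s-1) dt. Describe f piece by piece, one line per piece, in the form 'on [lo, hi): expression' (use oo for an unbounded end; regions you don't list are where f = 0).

on [0, 1): t**(1/4)
on [1, 9/4): 2*sqrt(t)
on [9/4, 9): log(sqrt(t))/t
on [9, oo): t**(-5/2)

the power substitution comes off first: sqrt(t) on [0, 1); 2*t on [1, 3/2); log(t)/t**2 on [3/2, 3); …
remove the shared t-power first: t**(3/2) on [0, 1); 2*t**2 on [1, 3/2); log(t)/t on [3/2, 3); …
breakpoints 1, 9/4, 9: one integral from each of the 4 segments
∫ t**(1/4)·t^(s-1) over [0, 1)
on [1, 9/4) integrate f = 2*sqrt(t) against the kernel
∫ over [9/4, 9) of log(sqrt(t))/t·t^(s-1) joins the sum
piece [9, ∞): integrate t**(-5/2) against the kernel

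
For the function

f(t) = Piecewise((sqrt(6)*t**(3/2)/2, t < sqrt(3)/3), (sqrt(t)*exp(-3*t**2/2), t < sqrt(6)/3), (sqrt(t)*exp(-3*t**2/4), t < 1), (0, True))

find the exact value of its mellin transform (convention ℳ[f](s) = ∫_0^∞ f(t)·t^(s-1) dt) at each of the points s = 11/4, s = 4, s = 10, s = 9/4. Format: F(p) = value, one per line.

remove the shared t-power first: sqrt(6)*t/2 on [0, sqrt(3)/3); exp(-3*t**2/2) on [sqrt(3)/3, sqrt(6)/3); exp(-3*t**2/4) on [sqrt(6)/3, 1)
peel off the power substitution: sqrt(6)*sqrt(t)/2 on [0, 1/3); exp(-3*t/2) on [1/3, 2/3); exp(-3*t/4) on [2/3, 1)
remove the common scale on t first: sqrt(t) on [0, 1/2); exp(-t) on [1/2, 1); exp(-t/2) on [1, 3/2)
treat the 3 regions marked off by sqrt(3)/3, sqrt(6)/3 separately and sum
∫ over [0, sqrt(3)/3) of sqrt(6)*t**(3/2)/2·t^(s-1) joins the sum
segment [sqrt(3)/3, sqrt(6)/3) carries sqrt(t)*exp(-3*t**2/2); integrate it
on [sqrt(6)/3, 1) integrate f = sqrt(t)*exp(-3*t**2/4) against the kernel

F(11/4) = 3**(3/8)*(-68*2**(1/4)*uppergamma(13/8, 3/4) - 17*2**(5/8)*uppergamma(13/8, 1) + 2*sqrt(2) + 17*2**(5/8)*uppergamma(13/8, 1/2) + 68*2**(1/4)*uppergamma(13/8, 1/2))/153
F(4) = 3**(3/4)*(-88*sqrt(2)*uppergamma(9/4, 3/4) - 22*2**(1/4)*uppergamma(9/4, 1) + sqrt(2) + 22*2**(1/4)*uppergamma(9/4, 1/2) + 88*sqrt(2)*uppergamma(9/4, 1/2))/297
F(10) = 3**(3/4)*(-11776*sqrt(2)*uppergamma(21/4, 3/4) - 368*2**(1/4)*uppergamma(21/4, 1) + sqrt(2) + 368*2**(1/4)*uppergamma(21/4, 1/2) + 11776*sqrt(2)*uppergamma(21/4, 1/2))/16767
F(9/4) = 3**(5/8)*(-30*2**(3/4)*uppergamma(11/8, 3/4) - 15*2**(3/8)*uppergamma(11/8, 1) + 2*sqrt(2) + 15*2**(3/8)*uppergamma(11/8, 1/2) + 30*2**(3/4)*uppergamma(11/8, 1/2))/135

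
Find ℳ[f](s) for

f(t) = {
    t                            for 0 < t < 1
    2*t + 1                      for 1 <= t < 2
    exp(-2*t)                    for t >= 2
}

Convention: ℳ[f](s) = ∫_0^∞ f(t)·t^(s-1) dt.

(2**s*s*(s + 1)*uppergamma(s, 4) - 2*4**s*s - 4**s + 5*8**s*s + 8**s)/(4**s*s*(s + 1))
  Re(s) > -1

integrate the 3 segments split at 1, 2, then add the results
between 0 and 1 the integrand is t·t^(s-1)
the [1, 2) slice contributes ∫ (2*t + 1)·t^(s-1) dt
on [2, ∞): add ∫ exp(-2*t)·t^(s-1) dt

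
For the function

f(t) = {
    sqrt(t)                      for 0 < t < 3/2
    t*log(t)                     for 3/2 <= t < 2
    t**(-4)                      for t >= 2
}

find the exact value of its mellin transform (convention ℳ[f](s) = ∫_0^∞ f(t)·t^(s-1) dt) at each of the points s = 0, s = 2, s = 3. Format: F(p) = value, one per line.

F(0) = -31/64 + log(8*sqrt(6)/9) + sqrt(6)
F(2) = -9*log(3)/8 - 7/18 + 9*sqrt(6)/20 + 91*log(2)/24
F(3) = -81*log(3)/64 - 47/256 + 27*sqrt(6)/56 + 337*log(2)/64

slice at 3/2, 2, transform all 3 pieces, and sum them
[0, 3/2) adds the kernel integral of sqrt(t)
segment [3/2, 2) carries t*log(t); integrate it
segment 2 to ∞ holds t**(-4); add its integral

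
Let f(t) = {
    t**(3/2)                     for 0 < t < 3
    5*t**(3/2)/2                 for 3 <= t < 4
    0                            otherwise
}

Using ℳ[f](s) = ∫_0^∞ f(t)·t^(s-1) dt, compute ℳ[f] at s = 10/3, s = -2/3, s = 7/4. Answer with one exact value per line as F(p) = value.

F(10/3) = -729*3**(5/6)/29 + 7680*2**(2/3)/29
F(-2/3) = -9*3**(5/6)/5 + 6*2**(2/3)
F(7/4) = -162*3**(1/4)/13 + 640*sqrt(2)/13

breakpoints 3: one integral from each of the 2 segments
∫ over [0, 3) of t**(3/2)·t^(s-1) joins the sum
segment 3 to 4 holds 5*t**(3/2)/2; add its integral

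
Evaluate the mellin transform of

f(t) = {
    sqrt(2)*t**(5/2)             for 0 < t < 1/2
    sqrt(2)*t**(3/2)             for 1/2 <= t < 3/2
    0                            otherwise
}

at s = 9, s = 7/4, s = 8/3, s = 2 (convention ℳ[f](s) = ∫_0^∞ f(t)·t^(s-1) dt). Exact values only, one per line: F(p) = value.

F(9) = -25/494592 + 19683*sqrt(3)/3584
F(7/4) = -21*2**(1/4)/884 + 27*6**(1/4)/26
F(8/3) = 3*2**(1/3)*(-37 + 5022*3**(1/6))/12400
F(2) = -11/504 + 27*sqrt(3)/28

remove the shared t-power first: sqrt(2)*sqrt(t) on [0, 1/2); sqrt(2)/sqrt(t) on [1/2, 3/2)
back out the common scale on t: sqrt(t) on [0, 1); 2/sqrt(t) on [1, 3)
peel off the shared t-power: t**(3/2) on [0, 1); 2*sqrt(t) on [1, 3)
slice at 1/2, transform all 2 pieces, and sum them
on [0, 1/2): add ∫ sqrt(2)*t**(5/2)·t^(s-1) dt
∫ over [1/2, 3/2) of sqrt(2)*t**(3/2)·t^(s-1) joins the sum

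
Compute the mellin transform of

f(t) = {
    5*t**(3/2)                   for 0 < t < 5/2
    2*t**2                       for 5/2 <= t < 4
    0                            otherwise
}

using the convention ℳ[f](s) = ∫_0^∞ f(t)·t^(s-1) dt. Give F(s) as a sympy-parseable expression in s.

2*(4**(s + 2)*(2*s + 3) + 5*(5/2)**(s + 3/2)*(s + 2) - (5/2)**(s + 2)*(2*s + 3))/((s + 2)*(2*s + 3))
  Re(s) > -3/2

cuts at 5/2: linearity sums the 2 kernel integrals
[0, 5/2) adds the kernel integral of 5*t**(3/2)
segment 5/2 to 4 holds 2*t**2; add its integral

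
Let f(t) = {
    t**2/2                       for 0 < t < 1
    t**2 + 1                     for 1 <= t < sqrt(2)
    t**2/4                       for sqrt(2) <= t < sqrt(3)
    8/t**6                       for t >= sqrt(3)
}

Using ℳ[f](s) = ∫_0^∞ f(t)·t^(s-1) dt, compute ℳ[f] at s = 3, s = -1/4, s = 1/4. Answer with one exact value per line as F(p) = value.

reversing the power substitution: t/2 on [0, 1); t + 1 on [1, 2); t/4 on [2, 3); …
remove the common scale on t first: t on [0, 1/2); 2*t + 1 on [1/2, 1); t/2 on [1, 3/2); …
linearity at 1, sqrt(2), sqrt(3) turns ℳ[f](s) into 4 summed integrals
∫ over [0, 1) of t**2/2·t^(s-1) joins the sum
∫ (t**2 + 1)·t^(s-1) over [1, sqrt(2))
between sqrt(2) and sqrt(3) the integrand is t**2/4·t^(s-1)
segment [sqrt(3), ∞) carries 8/t**6; integrate it

F(3) = -13/30 + 403*sqrt(3)/540 + 19*sqrt(2)/15
F(-1/4) = -11*2**(7/8)/7 + 2249*3**(7/8)/14175 + 26/7
F(1/4) = -38/9 + 239*3**(1/8)/621 + 14*2**(1/8)/3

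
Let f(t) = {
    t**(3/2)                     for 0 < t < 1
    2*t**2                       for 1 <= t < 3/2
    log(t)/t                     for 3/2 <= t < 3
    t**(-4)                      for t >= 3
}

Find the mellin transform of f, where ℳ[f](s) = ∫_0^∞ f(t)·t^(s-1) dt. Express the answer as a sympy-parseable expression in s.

(324*2**s*(s - 4)*(s + 2)*(s**2 - 2*s + 1) - 324*2**s*(s - 4)*(2*s + 3)*(s**2 - 2*s + 1) - 108*3**s*s*(s - 4)*(s + 2)*(2*s + 3)*log(3) + 108*3**s*s*(s - 4)*(s + 2)*(2*s + 3)*log(2) - 108*3**s*(s - 4)*(s + 2)*(2*s + 3)*log(2) + 108*3**s*(s - 4)*(s + 2)*(2*s + 3) + 108*3**s*(s - 4)*(s + 2)*(2*s + 3)*log(3) + 729*3**s*(s - 4)*(2*s + 3)*(s**2 - 2*s + 1) + 54*6**s*s*(s - 4)*(s + 2)*(2*s + 3)*log(3) - 54*6**s*(s - 4)*(s + 2)*(2*s + 3)*log(3) - 54*6**s*(s - 4)*(s + 2)*(2*s + 3) - 2*6**s*(s + 2)*(2*s + 3)*(s**2 - 2*s + 1))/(162*2**s*(s - 4)*(s + 2)*(2*s + 3)*(s**2 - 2*s + 1))
  -3/2 < Re(s) < 4

slice at 1, 3/2, 3, transform all 4 pieces, and sum them
the [0, 1) slice contributes ∫ t**(3/2)·t^(s-1) dt
∫ 2*t**2·t^(s-1) over [1, 3/2)
for t in [3/2, 3): the term is ∫ log(t)/t·t^(s-1)
over [3, ∞), the kernel integral of t**(-4) enters the sum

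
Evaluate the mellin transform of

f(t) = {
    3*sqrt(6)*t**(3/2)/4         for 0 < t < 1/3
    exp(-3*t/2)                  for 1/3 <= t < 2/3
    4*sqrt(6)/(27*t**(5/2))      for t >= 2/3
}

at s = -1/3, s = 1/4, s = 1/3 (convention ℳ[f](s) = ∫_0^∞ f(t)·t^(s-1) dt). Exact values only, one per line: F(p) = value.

F(-1/3) = 3**(1/3)*(-119*2**(2/3)*uppergamma(-1/3, 1) + 42*2**(2/3) + 51*sqrt(2) + 119*2**(2/3)*uppergamma(-1/3, 1/2))/238
F(1/4) = 3**(3/4)*(-63*2**(1/4)*uppergamma(1/4, 1) + 9*sqrt(2) + 28*2**(1/4) + 63*2**(1/4)*uppergamma(1/4, 1/2))/189
F(1/3) = 3**(2/3)*(-286*2**(1/3)*uppergamma(1/3, 1) + 39*sqrt(2) + 132*2**(1/3) + 286*2**(1/3)*uppergamma(1/3, 1/2))/858

invert the common scale on t to get t**(3/2) on [0, 1/2); exp(-t) on [1/2, 1); t**(-5/2) on [1, ∞)
decompose at 1/3, 2/3; ℳ[f](s) sums the 3 pieces' integrals
on [0, 1/3) integrate f = 3*sqrt(6)*t**(3/2)/4 against the kernel
segment [1/3, 2/3) carries exp(-3*t/2); integrate it
the [2/3, ∞) slice contributes ∫ 4*sqrt(6)/(27*t**(5/2))·t^(s-1) dt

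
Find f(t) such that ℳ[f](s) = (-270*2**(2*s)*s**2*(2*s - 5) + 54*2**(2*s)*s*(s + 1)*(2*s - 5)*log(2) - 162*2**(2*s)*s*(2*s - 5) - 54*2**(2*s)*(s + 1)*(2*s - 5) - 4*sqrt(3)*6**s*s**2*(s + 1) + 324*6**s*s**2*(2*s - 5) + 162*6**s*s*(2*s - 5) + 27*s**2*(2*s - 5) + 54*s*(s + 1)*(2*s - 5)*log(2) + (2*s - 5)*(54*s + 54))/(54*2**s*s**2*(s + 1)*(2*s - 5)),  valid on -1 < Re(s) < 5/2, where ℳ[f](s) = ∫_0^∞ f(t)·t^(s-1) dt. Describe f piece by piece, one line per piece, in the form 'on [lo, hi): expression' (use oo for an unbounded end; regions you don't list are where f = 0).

the 4 pieces separated at 1/2, 2, 3 each add one integral
∫ t·t^(s-1) over [0, 1/2)
∫ over [1/2, 2) of log(t)·t^(s-1) joins the sum
on [2, 3): add ∫ (t + 3)·t^(s-1) dt
on [3, ∞) integrate f = t**(-5/2) against the kernel

on [0, 1/2): t
on [1/2, 2): log(t)
on [2, 3): t + 3
on [3, oo): t**(-5/2)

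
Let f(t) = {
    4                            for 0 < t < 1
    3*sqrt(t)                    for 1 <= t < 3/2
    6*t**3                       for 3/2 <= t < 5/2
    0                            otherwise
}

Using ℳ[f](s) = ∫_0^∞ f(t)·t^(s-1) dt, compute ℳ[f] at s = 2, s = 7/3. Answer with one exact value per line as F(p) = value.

breakpoints 1, 3/2: one integral from each of the 3 segments
segment 0 to 1 holds 4; add its integral
for t in [1, 3/2): the term is ∫ 3*sqrt(t)·t^(s-1)
segment [3/2, 5/2) carries 6*t**3; integrate it

F(2) = 27*sqrt(6)/20 + 871/8
F(7/3) = -2187*2**(2/3)*3**(1/3)/512 + 78/119 + 81*2**(1/6)*3**(5/6)/68 + 28125*2**(2/3)*5**(1/3)/512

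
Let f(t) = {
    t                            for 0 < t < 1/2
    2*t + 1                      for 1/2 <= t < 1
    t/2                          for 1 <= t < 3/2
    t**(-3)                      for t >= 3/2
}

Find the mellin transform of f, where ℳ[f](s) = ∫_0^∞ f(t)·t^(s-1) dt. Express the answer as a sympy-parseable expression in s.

(270*2**s*s**2 - 702*2**s*s - 324*2**s + 49*3**s*s**2 - 275*3**s*s - 162*s**2 + 378*s + 324)/(108*2**s*s*(s**2 - 2*s - 3))
  -1 < Re(s) < 3

along the cuts 1/2, 1, 3/2, ℳ[f](s) splits into 4 integrals
∫ t·t^(s-1) over [0, 1/2)
segment [1/2, 1) carries (2*t + 1); integrate it
on [1, 3/2) integrate f = t/2 against the kernel
on [3/2, ∞): add ∫ t**(-3)·t^(s-1) dt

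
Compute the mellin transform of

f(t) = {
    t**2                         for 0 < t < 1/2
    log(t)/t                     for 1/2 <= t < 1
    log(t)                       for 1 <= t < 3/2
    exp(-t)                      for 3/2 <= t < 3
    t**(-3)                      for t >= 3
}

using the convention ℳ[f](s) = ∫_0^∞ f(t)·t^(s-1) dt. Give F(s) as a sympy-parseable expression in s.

(108*2**s*s**2*(s - 3)*(s + 2)*(s**2 - 2*s + 1)*uppergamma(s, 3/2) - 108*2**s*s**2*(s - 3)*(s + 2)*(s**2 - 2*s + 1)*uppergamma(s, 3) - 108*2**s*s**2*(s - 3)*(s + 2) + 108*2**s*(s - 3)*(s + 2)*(s**2 - 2*s + 1) - 108*3**s*s*(s - 3)*(s + 2)*(s**2 - 2*s + 1)*log(2) + 108*3**s*s*(s - 3)*(s + 2)*(s**2 - 2*s + 1)*log(3) - 108*3**s*(s - 3)*(s + 2)*(s**2 - 2*s + 1) - 4*6**s*s**2*(s + 2)*(s**2 - 2*s + 1) + 216*s**3*(s - 3)*(s + 2)*log(2) - 216*s**2*(s - 3)*(s + 2)*log(2) + 216*s**2*(s - 3)*(s + 2) + 27*s**2*(s - 3)*(s**2 - 2*s + 1))/(108*2**s*s**2*(s - 3)*(s + 2)*(s**2 - 2*s + 1))
  -2 < Re(s) < 3

breakpoints 1/2, 1, 3/2, 3: one integral from each of the 5 segments
on [0, 1/2) integrate f = t**2 against the kernel
for t in [1/2, 1): the term is ∫ log(t)/t·t^(s-1)
between 1 and 3/2 the integrand is log(t)·t^(s-1)
for t in [3/2, 3): the term is ∫ exp(-t)·t^(s-1)
on [3, ∞): add ∫ t**(-3)·t^(s-1) dt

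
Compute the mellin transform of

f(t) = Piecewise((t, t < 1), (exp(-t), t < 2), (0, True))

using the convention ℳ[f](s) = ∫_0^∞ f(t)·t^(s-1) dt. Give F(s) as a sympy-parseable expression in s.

along the cuts 1, ℳ[f](s) splits into 2 integrals
segment 0 to 1 holds t; add its integral
over [1, 2), the kernel integral of exp(-t) enters the sum

((s + 1)*uppergamma(s, 1) - (s + 1)*uppergamma(s, 2) + 1)/(s + 1)
  Re(s) > -1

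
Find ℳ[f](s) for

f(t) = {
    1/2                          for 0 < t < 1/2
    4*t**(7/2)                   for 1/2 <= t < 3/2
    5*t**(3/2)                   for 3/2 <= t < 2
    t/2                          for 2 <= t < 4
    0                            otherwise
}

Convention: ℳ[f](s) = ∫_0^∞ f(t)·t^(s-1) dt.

treat the 4 regions marked off by 1/2, 3/2, 2 separately and sum
on [0, 1/2): add ∫ 1/2·t^(s-1) dt
∫ over [1/2, 3/2) of 4*t**(7/2)·t^(s-1) joins the sum
∫ over [3/2, 2) of 5*t**(3/2)·t^(s-1) joins the sum
between 2 and 4 the integrand is t/2·t^(s-1)

2**(-s - 1)*(-2**(2*s + 1)*s*(2*s + 3)*(2*s + 7) + 5*2**(2*s + 7/2)*s*(s + 1)*(2*s + 7) + 2**(3*s + 2)*s*(2*s + 3)*(2*s + 7) - 5*sqrt(2)*3**(s + 3/2)*s*(s + 1)*(2*s + 7) + sqrt(2)*3**(s + 7/2)*s*(s + 1)*(2*s + 3) - sqrt(2)*s*(s + 1)*(2*s + 3) + (s + 1)*(2*s + 3)*(2*s + 7))/(s*(s + 1)*(2*s + 3)*(2*s + 7))
  Re(s) > 0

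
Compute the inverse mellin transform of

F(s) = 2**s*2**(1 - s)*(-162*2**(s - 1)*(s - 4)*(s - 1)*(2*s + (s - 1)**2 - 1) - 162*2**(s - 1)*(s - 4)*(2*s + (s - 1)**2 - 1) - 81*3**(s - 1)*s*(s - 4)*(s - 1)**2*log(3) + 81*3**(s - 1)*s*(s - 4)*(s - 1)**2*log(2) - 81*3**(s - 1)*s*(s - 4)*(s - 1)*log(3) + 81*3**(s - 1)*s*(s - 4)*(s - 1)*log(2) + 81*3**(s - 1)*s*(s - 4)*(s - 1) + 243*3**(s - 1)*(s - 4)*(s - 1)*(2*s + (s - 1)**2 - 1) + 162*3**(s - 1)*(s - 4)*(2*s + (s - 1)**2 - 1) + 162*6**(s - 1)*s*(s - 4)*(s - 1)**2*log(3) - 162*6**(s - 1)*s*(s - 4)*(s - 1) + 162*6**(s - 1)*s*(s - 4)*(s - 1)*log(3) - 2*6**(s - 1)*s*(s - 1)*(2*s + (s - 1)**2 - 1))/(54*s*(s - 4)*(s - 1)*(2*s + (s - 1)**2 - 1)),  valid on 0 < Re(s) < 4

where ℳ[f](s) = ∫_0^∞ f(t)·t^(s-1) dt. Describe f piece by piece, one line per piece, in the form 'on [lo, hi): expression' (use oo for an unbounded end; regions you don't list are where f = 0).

on [0, 2): 1
on [2, 3): 2*(t/2 + 3)/t
on [3, 6): log(t/2)
on [6, oo): 16/t**4

the common scale on t comes off first: 1 on [0, 1); (t + 3)/t on [1, 3/2); log(t) on [3/2, 3); …
invert the shared t-power to get t on [0, 1); t + 3 on [1, 3/2); t*log(t) on [3/2, 3); …
f breaks at 2, 3, 6 into 4 integrals to sum
on [0, 2): add ∫ 1·t^(s-1) dt
on [2, 3) integrate f = 2*(t/2 + 3)/t against the kernel
on [3, 6): add ∫ log(t/2)·t^(s-1) dt
segment [6, ∞) carries 16/t**4; integrate it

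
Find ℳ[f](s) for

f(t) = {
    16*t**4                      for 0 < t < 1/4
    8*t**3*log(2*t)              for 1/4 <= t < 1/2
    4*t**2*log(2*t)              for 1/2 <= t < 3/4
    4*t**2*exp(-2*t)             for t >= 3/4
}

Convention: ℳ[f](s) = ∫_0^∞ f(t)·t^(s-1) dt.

(16*2**s*(s + 2)**2*(s + 4)*(2*s + (s + 2)**2 + 5)*uppergamma(s + 2, 3/2) - 16*2**s*(s + 2)**2*(s + 4) + 16*2**s*(s + 4)*(2*s + (s + 2)**2 + 5) + 3**s*(s + 2)*(s + 4)*(-36*log(2) + 36*log(3))*(2*s + (s + 2)**2 + 5) - 36*3**s*(s + 4)*(2*s + (s + 2)**2 + 5) + (s + 2)**3*(s + 4)*log(4) + (s + 2)**2*(s + 4)*log(4) + 2*(s + 2)**2*(s + 4) + (s + 2)**2*(2*s + (s + 2)**2 + 5))/(16*2**(2*s)*(s + 2)**2*(s + 4)*(2*s + (s + 2)**2 + 5))
  Re(s) > -4

back out the common scale on t: t**4 on [0, 1/2); t**3*log(t) on [1/2, 1); t**2*log(t) on [1, 3/2); …
peel off the shared t-power: t**2 on [0, 1/2); t*log(t) on [1/2, 1); log(t) on [1, 3/2); …
breakpoints 1/4, 1/2, 3/4: one integral from each of the 4 segments
on [0, 1/4): add ∫ 16*t**4·t^(s-1) dt
segment 1/4 to 1/2 holds 8*t**3*log(2*t); add its integral
on [1/2, 3/4): add ∫ 4*t**2*log(2*t)·t^(s-1) dt
for t in [3/4, ∞): the term is ∫ 4*t**2*exp(-2*t)·t^(s-1)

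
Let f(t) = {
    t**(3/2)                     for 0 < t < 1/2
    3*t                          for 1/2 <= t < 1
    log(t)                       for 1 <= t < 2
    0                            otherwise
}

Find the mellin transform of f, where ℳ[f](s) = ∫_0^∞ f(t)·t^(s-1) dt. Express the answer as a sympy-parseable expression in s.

summing 3 kernel integrals split by 1/2, 1 yields ℳ[f](s)
on [0, 1/2) integrate f = t**(3/2) against the kernel
between 1/2 and 1 the integrand is 3*t·t^(s-1)
∫ over [1, 2) of log(t)·t^(s-1) joins the sum

(-2*2**(2*s)*(s + 1)*(2*s + 3) + 6*2**s*s**2*(2*s + 3) + 2*2**s*(s + 1)*(2*s + 3) + 4**s*s*(s + 1)*(2*s + 3)*log(4) + sqrt(2)*s**2*(s + 1) - 3*s**2*(2*s + 3))/(2*2**s*s**2*(s + 1)*(2*s + 3))
  Re(s) > -3/2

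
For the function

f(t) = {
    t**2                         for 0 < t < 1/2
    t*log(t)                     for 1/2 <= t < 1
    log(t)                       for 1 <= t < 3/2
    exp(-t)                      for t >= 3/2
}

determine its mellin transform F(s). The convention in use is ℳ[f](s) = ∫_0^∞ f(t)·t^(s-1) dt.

(4*2**s*s**2*(s + 2)*(s**2 + 2*s + 1)*uppergamma(s, 3/2) - 4*2**s*s**2*(s + 2) + 4*2**s*(s + 2)*(s**2 + 2*s + 1) + 3**s*s*(s + 2)*(-4*log(2) + 4*log(3))*(s**2 + 2*s + 1) - 4*3**s*(s + 2)*(s**2 + 2*s + 1) + s**3*(s + 2)*log(4) + s**2*(s + 2)*log(4) + 2*s**2*(s + 2) + s**2*(s**2 + 2*s + 1))/(4*2**s*s**2*(s + 2)*(s**2 + 2*s + 1))
  Re(s) > -2

f breaks at 1/2, 1, 3/2 into 4 integrals to sum
for t in [0, 1/2): the term is ∫ t**2·t^(s-1)
piece [1/2, 1): integrate t*log(t) against the kernel
∫ log(t)·t^(s-1) over [1, 3/2)
the [3/2, ∞) slice contributes ∫ exp(-t)·t^(s-1) dt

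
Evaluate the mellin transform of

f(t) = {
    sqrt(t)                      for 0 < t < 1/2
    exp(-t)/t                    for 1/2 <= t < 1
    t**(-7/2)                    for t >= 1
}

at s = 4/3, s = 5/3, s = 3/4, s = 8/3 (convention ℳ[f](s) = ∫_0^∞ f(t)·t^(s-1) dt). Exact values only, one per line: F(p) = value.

F(4/3) = -uppergamma(1/3, 1) + 3*2**(1/6)/22 + 6/13 + uppergamma(1/3, 1/2)
F(5/3) = -uppergamma(2/3, 1) + 3*2**(5/6)/52 + 6/11 + uppergamma(2/3, 1/2)
F(3/4) = -uppergamma(-1/4, 1) + 2**(3/4)/5 + 4/11 + uppergamma(-1/4, 1/2)
F(8/3) = -uppergamma(5/3, 1) + 3*2**(5/6)/152 + uppergamma(5/3, 1/2) + 6/5

invert the shared t-power to get t**(3/2) on [0, 1/2); exp(-t) on [1/2, 1); t**(-5/2) on [1, ∞)
decompose at 1/2, 1; ℳ[f](s) sums the 3 pieces' integrals
piece [0, 1/2): integrate sqrt(t) against the kernel
on [1/2, 1): add ∫ exp(-t)/t·t^(s-1) dt
∫ t**(-7/2)·t^(s-1) over [1, ∞)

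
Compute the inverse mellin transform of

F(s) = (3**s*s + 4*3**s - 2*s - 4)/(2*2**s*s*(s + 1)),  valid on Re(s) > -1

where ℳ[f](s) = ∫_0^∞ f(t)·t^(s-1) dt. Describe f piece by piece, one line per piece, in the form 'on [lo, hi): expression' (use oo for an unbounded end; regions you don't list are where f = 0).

slice at 1/2, transform all 2 pieces, and sum them
for t in [0, 1/2): the term is ∫ t·t^(s-1)
segment [1/2, 3/2) carries (2 - t); integrate it

on [0, 1/2): t
on [1/2, 3/2): 2 - t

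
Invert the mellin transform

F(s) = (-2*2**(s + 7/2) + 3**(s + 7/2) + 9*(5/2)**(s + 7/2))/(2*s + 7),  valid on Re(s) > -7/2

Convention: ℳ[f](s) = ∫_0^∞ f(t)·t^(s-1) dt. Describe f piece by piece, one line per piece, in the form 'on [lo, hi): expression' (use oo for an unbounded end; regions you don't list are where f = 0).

on [0, 2): 4*t**(7/2)
on [2, 5/2): 5*t**(7/2)
on [5/2, 3): t**(7/2)/2

treat the 3 regions marked off by 2, 5/2 separately and sum
∫ 4*t**(7/2)·t^(s-1) over [0, 2)
between 2 and 5/2 the integrand is 5*t**(7/2)·t^(s-1)
over [5/2, 3), the kernel integral of t**(7/2)/2 enters the sum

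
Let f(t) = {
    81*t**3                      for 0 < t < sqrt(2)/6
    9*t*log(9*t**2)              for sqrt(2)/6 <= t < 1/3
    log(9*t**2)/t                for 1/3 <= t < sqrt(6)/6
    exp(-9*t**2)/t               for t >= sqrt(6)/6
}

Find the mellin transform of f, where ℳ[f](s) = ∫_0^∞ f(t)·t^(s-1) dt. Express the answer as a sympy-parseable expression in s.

peel off the shared t-power: 81*t**4 on [0, sqrt(2)/6); 9*t**2*log(9*t**2) on [sqrt(2)/6, 1/3); log(9*t**2) on [1/3, sqrt(6)/6); …
undo the common scale on t: t**4 on [0, sqrt(2)/2); t**2*log(t**2) on [sqrt(2)/2, 1); log(t**2) on [1, sqrt(6)/2); …
the power substitution comes off first: t**2 on [0, 1/2); t*log(t) on [1/2, 1); log(t) on [1, 3/2); …
the 4 pieces separated at sqrt(2)/6, 1/3, sqrt(6)/6 each add one integral
segment 0 to sqrt(2)/6 holds 81*t**3; add its integral
∫ over [sqrt(2)/6, 1/3) of 9*t*log(9*t**2)·t^(s-1) joins the sum
on [1/3, sqrt(6)/6) integrate f = log(9*t**2)/t against the kernel
on [sqrt(6)/6, ∞) integrate f = exp(-9*t**2)/t against the kernel

2**(1/2 - s/2)*(3*2**(s/2 + 1/2)*(s - 1)**2*(s + 3)*(4*s + (s - 1)**2)*uppergamma(s/2 - 1/2, 3/2) - 12*2**(s/2 + 1/2)*(s - 1)**2*(s + 3) + 12*2**(s/2 + 1/2)*(s + 3)*(4*s + (s - 1)**2) + 3**(s/2 + 1/2)*(s - 1)*(s + 3)*(4*s + (s - 1)**2)*(-4*log(2) + 4*log(3)) - 8*3**(s/2 + 1/2)*(s + 3)*(4*s + (s - 1)**2) + 6*(s - 1)**3*(s + 3)*log(2) + 12*(s - 1)**2*(s + 3)*log(2) + 12*(s - 1)**2*(s + 3) + 3*(s - 1)**2*(4*s + (s - 1)**2))/(4*3**s*(s - 1)**2*(s + 3)*(4*s + (s - 1)**2))
  Re(s) > -3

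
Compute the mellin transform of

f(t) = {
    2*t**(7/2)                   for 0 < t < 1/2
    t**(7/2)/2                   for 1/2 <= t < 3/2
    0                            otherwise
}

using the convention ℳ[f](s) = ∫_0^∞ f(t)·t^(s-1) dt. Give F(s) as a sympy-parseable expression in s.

f breaks at 1/2 into 2 integrals to sum
segment 0 to 1/2 holds 2*t**(7/2); add its integral
for t in [1/2, 3/2): the term is ∫ t**(7/2)/2·t^(s-1)

(3*2**(-s - 7/2) + (3/2)**(s + 7/2))/(2*s + 7)
  Re(s) > -7/2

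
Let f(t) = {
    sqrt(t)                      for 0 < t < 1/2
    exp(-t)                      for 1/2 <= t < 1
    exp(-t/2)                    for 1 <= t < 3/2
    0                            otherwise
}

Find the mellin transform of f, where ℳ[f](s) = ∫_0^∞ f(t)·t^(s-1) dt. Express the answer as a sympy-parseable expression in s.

(2**s*(2*s + 1)*uppergamma(s, 1/2) - 2**s*(2*s + 1)*uppergamma(s, 1) + 4**s*(2*s + 1)*uppergamma(s, 1/2) - 4**s*(2*s + 1)*uppergamma(s, 3/4) + sqrt(2))/(2**s*(2*s + 1))
  Re(s) > -1/2

the 3 pieces separated at 1/2, 1 each add one integral
over [0, 1/2), the kernel integral of sqrt(t) enters the sum
segment [1/2, 1) carries exp(-t); integrate it
the [1, 3/2) slice contributes ∫ exp(-t/2)·t^(s-1) dt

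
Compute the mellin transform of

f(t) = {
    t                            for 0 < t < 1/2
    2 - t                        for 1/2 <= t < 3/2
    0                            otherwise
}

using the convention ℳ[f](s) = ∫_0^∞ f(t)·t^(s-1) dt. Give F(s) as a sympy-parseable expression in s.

(3**s*s + 4*3**s - 2*s - 4)/(2*2**s*s*(s + 1))
  Re(s) > -1

integrate the 2 segments split at 1/2, then add the results
for t in [0, 1/2): the term is ∫ t·t^(s-1)
on [1/2, 3/2) integrate f = (2 - t) against the kernel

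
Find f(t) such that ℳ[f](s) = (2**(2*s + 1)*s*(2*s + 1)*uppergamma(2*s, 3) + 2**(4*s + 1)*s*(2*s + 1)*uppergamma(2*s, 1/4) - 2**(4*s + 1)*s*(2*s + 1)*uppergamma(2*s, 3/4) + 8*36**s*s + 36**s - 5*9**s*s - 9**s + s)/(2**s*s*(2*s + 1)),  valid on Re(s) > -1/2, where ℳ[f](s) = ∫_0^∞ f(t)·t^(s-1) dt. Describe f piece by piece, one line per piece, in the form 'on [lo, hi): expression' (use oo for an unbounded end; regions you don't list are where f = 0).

the common scale on t comes off first: sqrt(t) on [0, 1/4); exp(-sqrt(t)/2) on [1/4, 9/4); sqrt(t) + 1 on [9/4, 9); …
remove the power substitution first: t on [0, 1/2); exp(-t/2) on [1/2, 3/2); t + 1 on [3/2, 3); …
the 4 pieces separated at 1/2, 9/2, 18 each add one integral
piece [0, 1/2): integrate sqrt(2)*sqrt(t)/2 against the kernel
[1/2, 9/2) adds the kernel integral of exp(-sqrt(2)*sqrt(t)/4)
on [9/2, 18) integrate f = (sqrt(2)*sqrt(t)/2 + 1) against the kernel
segment 18 to ∞ holds exp(-sqrt(2)*sqrt(t)/2); add its integral

on [0, 1/2): sqrt(2)*sqrt(t)/2
on [1/2, 9/2): exp(-sqrt(2)*sqrt(t)/4)
on [9/2, 18): sqrt(2)*sqrt(t)/2 + 1
on [18, oo): exp(-sqrt(2)*sqrt(t)/2)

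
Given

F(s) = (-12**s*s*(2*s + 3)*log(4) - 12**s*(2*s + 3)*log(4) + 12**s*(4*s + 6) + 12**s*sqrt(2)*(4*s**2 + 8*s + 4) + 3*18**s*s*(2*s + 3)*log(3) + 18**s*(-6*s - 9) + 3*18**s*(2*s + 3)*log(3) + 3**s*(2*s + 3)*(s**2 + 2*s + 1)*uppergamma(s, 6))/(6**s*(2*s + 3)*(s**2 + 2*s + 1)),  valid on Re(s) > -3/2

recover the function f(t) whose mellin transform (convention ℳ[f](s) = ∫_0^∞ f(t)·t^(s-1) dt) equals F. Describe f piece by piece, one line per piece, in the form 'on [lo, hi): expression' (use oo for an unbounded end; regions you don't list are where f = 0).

on [0, 2): t**(3/2)
on [2, 3): t*log(t)
on [3, oo): exp(-2*t)

integrate the 3 segments split at 2, 3, then add the results
∫ over [0, 2) of t**(3/2)·t^(s-1) joins the sum
∫ over [2, 3) of t*log(t)·t^(s-1) joins the sum
on [3, ∞): add ∫ exp(-2*t)·t^(s-1) dt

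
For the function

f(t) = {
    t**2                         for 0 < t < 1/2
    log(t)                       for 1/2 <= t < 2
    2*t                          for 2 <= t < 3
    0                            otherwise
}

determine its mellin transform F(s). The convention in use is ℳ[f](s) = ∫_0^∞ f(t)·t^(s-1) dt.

(-16*2**(2*s)*s**2*(s + 2) + 4*2**(2*s)*s*(s + 1)*(s + 2)*log(2) - 4*2**(2*s)*(s + 1)*(s + 2) + 24*6**s*s**2*(s + 2) + s**2*(s + 1) + 4*s*(s + 1)*(s + 2)*log(2) + 4*(s + 1)*(s + 2))/(4*2**s*s**2*(s + 1)*(s + 2))
  Re(s) > -2

along the cuts 1/2, 2, ℳ[f](s) splits into 3 integrals
∫ t**2·t^(s-1) over [0, 1/2)
[1/2, 2) adds the kernel integral of log(t)
over [2, 3), the kernel integral of 2*t enters the sum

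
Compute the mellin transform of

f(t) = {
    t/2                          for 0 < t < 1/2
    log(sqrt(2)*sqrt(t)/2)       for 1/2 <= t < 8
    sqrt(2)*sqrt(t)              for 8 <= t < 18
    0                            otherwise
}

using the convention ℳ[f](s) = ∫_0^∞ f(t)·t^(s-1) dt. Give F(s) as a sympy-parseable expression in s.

(-32*2**(4*s)*s**2*(s + 1) + 4*2**(4*s)*s*(s + 1)*(2*s + 1)*log(2) - 2*2**(4*s)*(s + 1)*(2*s + 1) + 48*6**(2*s)*s**2*(s + 1) + s**2*(2*s + 1) + 4*s*(s + 1)*(2*s + 1)*log(2) + 2*(s + 1)*(2*s + 1))/(4*2**s*s**2*(s + 1)*(2*s + 1))
  Re(s) > -1

reversing the common scale on t: t on [0, 1/4); log(sqrt(t)) on [1/4, 4); 2*sqrt(t) on [4, 9)
peel off the power substitution: t**2 on [0, 1/2); log(t) on [1/2, 2); 2*t on [2, 3)
along the cuts 1/2, 8, ℳ[f](s) splits into 3 integrals
∫ over [0, 1/2) of t/2·t^(s-1) joins the sum
[1/2, 8) adds the kernel integral of log(sqrt(2)*sqrt(t)/2)
on [8, 18) integrate f = sqrt(2)*sqrt(t) against the kernel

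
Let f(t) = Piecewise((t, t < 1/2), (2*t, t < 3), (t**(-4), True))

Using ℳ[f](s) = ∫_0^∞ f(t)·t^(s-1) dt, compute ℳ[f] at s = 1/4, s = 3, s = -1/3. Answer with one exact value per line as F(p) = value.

F(1/4) = 2**(3/4)*(-243 + 2918*6**(1/4))/1215
F(3) = 7837/192
F(-1/3) = 2**(1/3)*(-3159 + 6320*6**(2/3))/4212

split f at 1/2, 3: ℳ[f](s) collects 3 kernel integrals
segment 0 to 1/2 holds t; add its integral
for t in [1/2, 3): the term is ∫ 2*t·t^(s-1)
segment 3 to ∞ holds t**(-4); add its integral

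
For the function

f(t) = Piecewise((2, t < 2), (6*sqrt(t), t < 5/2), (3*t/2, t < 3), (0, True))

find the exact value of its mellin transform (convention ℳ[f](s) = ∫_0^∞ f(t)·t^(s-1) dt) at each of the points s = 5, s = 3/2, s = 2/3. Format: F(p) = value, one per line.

F(5) = -384*sqrt(2)/11 + 171539/1280 + 9375*sqrt(10)/176
F(3/2) = -15*sqrt(10)/8 + 8*sqrt(2)/3 + 27/4 + 27*sqrt(3)/5
F(2/3) = -72*2**(1/6)/7 - 9*2**(1/3)*5**(2/3)/8 + 3*2**(2/3) + 27*3**(2/3)/10 + 45*2**(5/6)*5**(1/6)/7

cuts at 2, 5/2: linearity sums the 3 kernel integrals
for t in [0, 2): the term is ∫ 2·t^(s-1)
on [2, 5/2) integrate f = 6*sqrt(t) against the kernel
[5/2, 3) adds the kernel integral of 3*t/2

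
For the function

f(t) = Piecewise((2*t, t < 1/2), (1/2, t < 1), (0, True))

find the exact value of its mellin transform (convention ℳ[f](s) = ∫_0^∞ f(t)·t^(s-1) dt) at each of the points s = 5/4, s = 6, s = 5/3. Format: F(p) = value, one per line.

F(5/4) = 2**(3/4)/90 + 2/5
F(6) = 151/1792
F(5/3) = 3*2**(1/3)/160 + 3/10

strip the common scale on t: t on [0, 1); 1/2 on [1, 2)
f breaks at 1/2 into 2 integrals to sum
for t in [0, 1/2): the term is ∫ 2*t·t^(s-1)
the [1/2, 1) slice contributes ∫ 1/2·t^(s-1) dt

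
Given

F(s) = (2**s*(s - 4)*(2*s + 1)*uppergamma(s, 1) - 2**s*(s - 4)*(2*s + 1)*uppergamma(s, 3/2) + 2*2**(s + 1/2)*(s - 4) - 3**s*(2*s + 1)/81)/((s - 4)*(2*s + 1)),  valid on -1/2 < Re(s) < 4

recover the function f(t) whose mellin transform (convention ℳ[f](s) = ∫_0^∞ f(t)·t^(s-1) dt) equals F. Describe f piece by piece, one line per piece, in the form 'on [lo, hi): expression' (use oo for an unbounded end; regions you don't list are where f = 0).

on [0, 2): sqrt(t)
on [2, 3): exp(-t/2)
on [3, oo): t**(-4)

treat the 3 regions marked off by 2, 3 separately and sum
segment 0 to 2 holds sqrt(t); add its integral
over [2, 3), the kernel integral of exp(-t/2) enters the sum
on [3, ∞): add ∫ t**(-4)·t^(s-1) dt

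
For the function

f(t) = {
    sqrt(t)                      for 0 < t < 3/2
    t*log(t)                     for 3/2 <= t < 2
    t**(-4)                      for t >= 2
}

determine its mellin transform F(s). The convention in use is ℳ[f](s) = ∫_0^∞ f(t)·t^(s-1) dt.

(-32*2**(2*s)*(s - 4)*(2*s + 1) + 3**s*s*(s - 4)*(2*s + 1)*(-24*log(3) + 24*log(2)) + 3**s*(s - 4)*(2*s + 1)*(-24*log(3) + 24*log(2)) + 24*3**s*(s - 4)*(2*s + 1) + 16*3**s*sqrt(6)*(s - 4)*(s**2 + 2*s + 1) + 32*4**s*s*(s - 4)*(2*s + 1)*log(2) + 32*4**s*(s - 4)*(2*s + 1)*log(2) - 4**s*(2*s + 1)*(s**2 + 2*s + 1))/(16*2**s*(s - 4)*(2*s + 1)*(s**2 + 2*s + 1))
  -1/2 < Re(s) < 4

slice at 3/2, 2, transform all 3 pieces, and sum them
piece [0, 3/2): integrate sqrt(t) against the kernel
piece [3/2, 2): integrate t*log(t) against the kernel
the [2, ∞) slice contributes ∫ t**(-4)·t^(s-1) dt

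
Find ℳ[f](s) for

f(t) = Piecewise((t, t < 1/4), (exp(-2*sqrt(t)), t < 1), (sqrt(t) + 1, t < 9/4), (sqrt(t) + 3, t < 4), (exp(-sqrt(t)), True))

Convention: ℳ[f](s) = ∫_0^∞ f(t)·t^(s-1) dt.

(40*2**(4*s)*s*(s + 1) + 12*2**(4*s)*(s + 1) + 8*2**(2*s)*s*(s + 1)*(2*s + 1)*uppergamma(2*s, 2) - 16*2**(2*s)*s*(s + 1) - 4*2**(2*s)*(s + 1) - 16*9**s*s*(s + 1) - 8*9**s*(s + 1) + 8*s*(s + 1)*(2*s + 1)*uppergamma(2*s, 1) - 8*s*(s + 1)*(2*s + 1)*uppergamma(2*s, 2) + s*(2*s + 1))/(4*2**(2*s)*s*(s + 1)*(2*s + 1))
  Re(s) > -1

remove the power substitution first: t**2 on [0, 1/2); exp(-2*t) on [1/2, 1); t + 1 on [1, 3/2); …
along the cuts 1/4, 1, 9/4, 4, ℳ[f](s) splits into 5 integrals
over [0, 1/4), the kernel integral of t enters the sum
the [1/4, 1) slice contributes ∫ exp(-2*sqrt(t))·t^(s-1) dt
on [1, 9/4): add ∫ (sqrt(t) + 1)·t^(s-1) dt
segment 9/4 to 4 holds (sqrt(t) + 3); add its integral
between 4 and ∞ the integrand is exp(-sqrt(t))·t^(s-1)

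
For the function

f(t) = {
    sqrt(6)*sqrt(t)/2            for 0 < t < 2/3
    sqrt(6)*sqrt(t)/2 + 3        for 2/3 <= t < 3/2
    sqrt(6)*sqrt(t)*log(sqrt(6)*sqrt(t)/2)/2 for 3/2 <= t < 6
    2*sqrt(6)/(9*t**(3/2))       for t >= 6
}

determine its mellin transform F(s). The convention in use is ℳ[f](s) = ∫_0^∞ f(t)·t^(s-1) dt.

(-324*2**(2*s)*s*(2*s - 3)*(4*s**2 + 4*s + 1) - 162*2**(2*s)*(2*s - 3)*(4*s**2 + 4*s + 1) - 324*3**(2*s)*s**2*(2*s - 3)*(2*s + 1)*log(3) + 324*3**(2*s)*s**2*(2*s - 3)*(2*s + 1)*log(2) - 162*3**(2*s)*s*(2*s - 3)*(2*s + 1)*log(3) + 162*3**(2*s)*s*(2*s - 3)*(2*s + 1)*log(2) + 162*3**(2*s)*s*(2*s - 3)*(2*s + 1) + 486*3**(2*s)*s*(2*s - 3)*(4*s**2 + 4*s + 1) + 162*3**(2*s)*(2*s - 3)*(4*s**2 + 4*s + 1) + 648*6**(2*s)*s**2*(2*s - 3)*(2*s + 1)*log(3) - 324*6**(2*s)*s*(2*s - 3)*(2*s + 1) + 324*6**(2*s)*s*(2*s - 3)*(2*s + 1)*log(3) - 4*6**(2*s)*s*(2*s + 1)*(4*s**2 + 4*s + 1))/(54*2**(2*s)*(3/2)**s*s*(2*s - 3)*(2*s + 1)*(4*s**2 + 4*s + 1))
  -1/2 < Re(s) < 3/2

invert the common scale on t to get sqrt(t) on [0, 1); sqrt(t) + 3 on [1, 9/4); sqrt(t)*log(sqrt(t)) on [9/4, 9); …
reversing the power substitution: t on [0, 1); t + 3 on [1, 3/2); t*log(t) on [3/2, 3); …
breakpoints 2/3, 3/2, 6: one integral from each of the 4 segments
segment 0 to 2/3 holds sqrt(6)*sqrt(t)/2; add its integral
segment [2/3, 3/2) carries (sqrt(6)*sqrt(t)/2 + 3); integrate it
∫ over [3/2, 6) of sqrt(6)*sqrt(t)*log(sqrt(6)*sqrt(t)/2)/2·t^(s-1) joins the sum
on [6, ∞): add ∫ 2*sqrt(6)/(9*t**(3/2))·t^(s-1) dt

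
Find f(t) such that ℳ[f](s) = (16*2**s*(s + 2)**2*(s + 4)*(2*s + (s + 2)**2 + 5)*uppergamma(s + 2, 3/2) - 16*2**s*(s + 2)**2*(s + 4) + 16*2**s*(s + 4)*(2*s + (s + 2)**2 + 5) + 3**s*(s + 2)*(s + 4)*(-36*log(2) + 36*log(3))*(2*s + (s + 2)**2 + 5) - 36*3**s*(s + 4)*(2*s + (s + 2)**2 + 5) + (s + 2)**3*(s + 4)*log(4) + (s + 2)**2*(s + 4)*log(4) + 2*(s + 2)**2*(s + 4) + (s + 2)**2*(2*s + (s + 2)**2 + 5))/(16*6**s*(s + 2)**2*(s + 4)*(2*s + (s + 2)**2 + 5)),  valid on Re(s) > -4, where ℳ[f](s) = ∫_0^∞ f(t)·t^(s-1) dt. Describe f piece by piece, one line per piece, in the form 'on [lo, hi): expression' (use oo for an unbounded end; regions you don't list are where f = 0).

back out the common scale on t: t**4 on [0, 1/2); t**3*log(t) on [1/2, 1); t**2*log(t) on [1, 3/2); …
reversing the shared t-power: t**2 on [0, 1/2); t*log(t) on [1/2, 1); log(t) on [1, 3/2); …
split f at 1/6, 1/3, 1/2: ℳ[f](s) collects 4 kernel integrals
∫ 81*t**4·t^(s-1) over [0, 1/6)
segment 1/6 to 1/3 holds 27*t**3*log(3*t); add its integral
∫ over [1/3, 1/2) of 9*t**2*log(3*t)·t^(s-1) joins the sum
[1/2, ∞) adds the kernel integral of 9*t**2*exp(-3*t)

on [0, 1/6): 81*t**4
on [1/6, 1/3): 27*t**3*log(3*t)
on [1/3, 1/2): 9*t**2*log(3*t)
on [1/2, oo): 9*t**2*exp(-3*t)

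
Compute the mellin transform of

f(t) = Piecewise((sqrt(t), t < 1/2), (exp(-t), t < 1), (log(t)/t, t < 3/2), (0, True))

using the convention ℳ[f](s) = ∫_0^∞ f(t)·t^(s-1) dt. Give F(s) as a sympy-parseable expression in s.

the 3 pieces separated at 1/2, 1 each add one integral
for t in [0, 1/2): the term is ∫ sqrt(t)·t^(s-1)
segment [1/2, 1) carries exp(-t); integrate it
segment 1 to 3/2 holds log(t)/t; add its integral

(3*2**s*(2*s + 1)*(s**2 - 2*s + 1)*uppergamma(s, 1/2) - 3*2**s*(2*s + 1)*(s**2 - 2*s + 1)*uppergamma(s, 1) + 3*2**s*(2*s + 1) + 3**s*s*(2*s + 1)*(-2*log(2) + 2*log(3)) - 2*3**s*(2*s + 1) + 3**s*(2*s + 1)*(-2*log(3) + 2*log(2)) + 3*sqrt(2)*(s**2 - 2*s + 1))/(3*2**s*(2*s + 1)*(s**2 - 2*s + 1))
  Re(s) > -1/2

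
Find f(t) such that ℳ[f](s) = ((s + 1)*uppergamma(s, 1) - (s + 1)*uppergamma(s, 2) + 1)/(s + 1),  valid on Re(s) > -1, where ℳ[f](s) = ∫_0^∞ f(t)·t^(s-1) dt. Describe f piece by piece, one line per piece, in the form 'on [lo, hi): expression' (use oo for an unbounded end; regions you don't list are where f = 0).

breakpoints 1: one integral from each of the 2 segments
for t in [0, 1): the term is ∫ t·t^(s-1)
segment [1, 2) carries exp(-t); integrate it

on [0, 1): t
on [1, 2): exp(-t)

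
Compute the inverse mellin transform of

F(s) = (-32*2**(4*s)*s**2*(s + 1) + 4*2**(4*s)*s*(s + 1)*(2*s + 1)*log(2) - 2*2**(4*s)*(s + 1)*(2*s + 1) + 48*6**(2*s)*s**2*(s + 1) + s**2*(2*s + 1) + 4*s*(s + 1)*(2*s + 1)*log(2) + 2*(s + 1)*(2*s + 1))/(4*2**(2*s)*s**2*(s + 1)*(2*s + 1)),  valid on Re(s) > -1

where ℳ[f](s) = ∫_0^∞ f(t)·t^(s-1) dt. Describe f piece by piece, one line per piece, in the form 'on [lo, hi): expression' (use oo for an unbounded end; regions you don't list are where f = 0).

on [0, 1/4): t
on [1/4, 4): log(sqrt(t))
on [4, 9): 2*sqrt(t)

peel off the power substitution: t**2 on [0, 1/2); log(t) on [1/2, 2); 2*t on [2, 3)
decompose at 1/4, 4; ℳ[f](s) sums the 3 pieces' integrals
segment [0, 1/4) carries t; integrate it
∫ over [1/4, 4) of log(sqrt(t))·t^(s-1) joins the sum
[4, 9) adds the kernel integral of 2*sqrt(t)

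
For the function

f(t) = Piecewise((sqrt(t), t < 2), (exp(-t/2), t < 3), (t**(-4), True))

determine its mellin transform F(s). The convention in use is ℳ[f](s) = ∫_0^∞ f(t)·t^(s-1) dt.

(2**s*(s - 4)*(2*s + 1)*uppergamma(s, 1) - 2**s*(s - 4)*(2*s + 1)*uppergamma(s, 3/2) + 2*2**(s + 1/2)*(s - 4) - 3**s*(2*s + 1)/81)/((s - 4)*(2*s + 1))
  -1/2 < Re(s) < 4

summing 3 kernel integrals split by 2, 3 yields ℳ[f](s)
segment 0 to 2 holds sqrt(t); add its integral
segment 2 to 3 holds exp(-t/2); add its integral
on [3, ∞): add ∫ t**(-4)·t^(s-1) dt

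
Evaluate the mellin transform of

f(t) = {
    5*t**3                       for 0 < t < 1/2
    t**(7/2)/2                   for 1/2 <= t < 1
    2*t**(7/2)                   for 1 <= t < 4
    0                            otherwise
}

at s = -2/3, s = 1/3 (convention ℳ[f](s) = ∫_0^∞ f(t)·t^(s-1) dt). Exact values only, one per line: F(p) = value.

treat the 3 regions marked off by 1/2, 1 separately and sum
between 0 and 1/2 the integrand is 5*t**3·t^(s-1)
∫ t**(7/2)/2·t^(s-1) over [1/2, 1)
on [1, 4) integrate f = 2*t**(7/2) against the kernel

F(-2/3) = -9/17 - 3*2**(1/6)/136 + 21759*2**(2/3)/952
F(1/3) = -9/23 - 3*2**(1/6)/368 + 49221*2**(2/3)/736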